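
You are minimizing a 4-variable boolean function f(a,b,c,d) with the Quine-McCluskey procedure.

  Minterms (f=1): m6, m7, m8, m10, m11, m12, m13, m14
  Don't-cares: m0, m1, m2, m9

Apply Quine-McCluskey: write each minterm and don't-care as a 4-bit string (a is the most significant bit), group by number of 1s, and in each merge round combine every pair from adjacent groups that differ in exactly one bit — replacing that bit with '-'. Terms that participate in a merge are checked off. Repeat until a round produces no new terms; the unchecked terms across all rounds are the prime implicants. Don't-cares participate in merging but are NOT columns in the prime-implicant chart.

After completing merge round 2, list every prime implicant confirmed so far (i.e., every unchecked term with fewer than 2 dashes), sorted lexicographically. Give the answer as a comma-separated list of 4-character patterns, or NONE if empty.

011-

[col 0] 0000*, 0001*, 0010*, 0110*, 0111*, 1000*, 1001*, 1010*, 1011*, 1100*, 1101*, 1110*
[col 1] -000*, -001*, -010*, -110*, 0-10*, 00-0*, 000-*, 011-, 1-00*, 1-01*, 1-10*, 10-0*, 10-1*, 100-*, 101-*, 11-0*, 110-*
[col 2] --10, -0-0, -00-, 1--0, 1-0-, 10--
Prime implicants: --10, -0-0, -00-, 011-, 1--0, 1-0-, 10--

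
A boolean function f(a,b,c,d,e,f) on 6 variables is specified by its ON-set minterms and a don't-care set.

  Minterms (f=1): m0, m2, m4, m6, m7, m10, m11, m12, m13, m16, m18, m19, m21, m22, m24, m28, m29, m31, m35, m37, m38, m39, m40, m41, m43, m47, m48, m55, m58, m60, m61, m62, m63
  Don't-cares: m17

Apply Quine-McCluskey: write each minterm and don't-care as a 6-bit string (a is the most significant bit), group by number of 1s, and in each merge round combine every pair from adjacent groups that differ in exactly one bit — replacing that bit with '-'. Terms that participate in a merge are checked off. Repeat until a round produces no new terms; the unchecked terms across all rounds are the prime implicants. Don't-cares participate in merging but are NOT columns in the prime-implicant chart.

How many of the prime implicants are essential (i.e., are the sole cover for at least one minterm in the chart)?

Round 0: 000000✓ 000010✓ 000100✓ 000110✓ 000111✓ 001010✓ 001011✓ 001100✓ 001101✓ 010000✓ 010001✓ 010010✓ 010011✓ 010101✓ 010110✓ 011000✓ 011100✓ 011101✓ 011111✓ 100011✓ 100101✓ 100110✓ 100111✓ 101000✓ 101001✓ 101011✓ 101111✓ 110000✓ 110111✓ 111010✓ 111100✓ 111101✓ 111110✓ 111111✓
Round 1: -00110✓ -00111✓ -01011 -10000 -11100✓ -11101✓ -11111✓ 0-0000✓ 0-0010✓ 0-0110✓ 0-1100✓ 0-1101✓ 00-010 00-100 000-00✓ 000-10✓ 0000-0✓ 0001-0✓ 00011-✓ 00101- 00110-✓ 01-000 01-101 010-01 010-10✓ 0100-0✓ 0100-1✓ 01000-✓ 01001-✓ 011-00 0111-1✓ 01110-✓ 1-0111✓ 1-1111✓ 10-011✓ 10-111✓ 100-11✓ 1001-1 10011-✓ 101-11✓ 1010-1 10100- 11-111✓ 111-10 1111-0✓ 1111-1✓ 11110-✓ 11111-✓
Round 2: -0011- -111-1 -1110- 0-0-10 0-00-0 0-110- 000--0 0100-- 1--111 10--11 1111--
PIs = {-0011-, -01011, -10000, -111-1, -1110-, 0-0-10, 0-00-0, 0-110-, 00-010, 00-100, 000--0, 00101-, 01-000, 01-101, 010-01, 0100--, 011-00, 1--111, 10--11, 1001-1, 1010-1, 10100-, 111-10, 1111--}
Coverage chart:
  m0: 0-00-0,000--0
  m2: 0-0-10,0-00-0,00-010,000--0
  m4: 00-100,000--0
  m6: -0011-,0-0-10,000--0
  m7: -0011- ←essential
  m10: 00-010,00101-
  m11: -01011,00101-
  m12: 0-110-,00-100
  m13: 0-110- ←essential
  m16: -10000,0-00-0,01-000,0100--
  m18: 0-0-10,0-00-0,0100--
  m19: 0100-- ←essential
  m21: 01-101,010-01
  m22: 0-0-10 ←essential
  m24: 01-000,011-00
  m28: -1110-,0-110-,011-00
  m29: -111-1,-1110-,0-110-,01-101
  m31: -111-1 ←essential
  m35: 10--11 ←essential
  m37: 1001-1 ←essential
  m38: -0011- ←essential
  m39: -0011-,1--111,10--11,1001-1
  m40: 10100- ←essential
  m41: 1010-1,10100-
  m43: -01011,10--11,1010-1
  m47: 1--111,10--11
  m48: -10000 ←essential
  m55: 1--111 ←essential
  m58: 111-10 ←essential
  m60: -1110-,1111--
  m61: -111-1,-1110-,1111--
  m62: 111-10,1111--
  m63: -111-1,1--111,1111--
Essential: -0011-, -10000, -111-1, 0-0-10, 0-110-, 0100--, 1--111, 10--11, 1001-1, 10100-, 111-10

11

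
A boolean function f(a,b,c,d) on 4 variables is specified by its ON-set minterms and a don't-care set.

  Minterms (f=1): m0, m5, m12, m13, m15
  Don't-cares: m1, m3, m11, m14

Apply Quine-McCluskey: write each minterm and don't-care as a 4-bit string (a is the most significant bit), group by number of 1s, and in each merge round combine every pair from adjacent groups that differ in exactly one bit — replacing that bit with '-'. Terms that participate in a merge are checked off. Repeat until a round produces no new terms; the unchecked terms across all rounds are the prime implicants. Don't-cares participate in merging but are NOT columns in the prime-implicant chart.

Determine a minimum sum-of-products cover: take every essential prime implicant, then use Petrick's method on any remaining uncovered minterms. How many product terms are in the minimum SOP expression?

size-2^0 implicants → 0000(✓)  0001(✓)  0011(✓)  0101(✓)  1011(✓)  1100(✓)  1101(✓)  1110(✓)  1111(✓)
size-2^1 implicants → -011  -101  0-01  00-1  000-  1-11  11-0(✓)  11-1(✓)  110-(✓)  111-(✓)
size-2^2 implicants → 11--
Unchecked terms (primes): -011, -101, 0-01, 00-1, 000-, 1-11, 11--
Minterm coverage:
  m0 ⊆ 000- [E]
  m5 ⊆ -101,0-01
  m12 ⊆ 11-- [E]
  m13 ⊆ -101,11--
  m15 ⊆ 1-11,11--
E = {000-, 11--}
Petrick residual → -101
Cover = bc'd + a'b'c' + ab  |cover|=3

3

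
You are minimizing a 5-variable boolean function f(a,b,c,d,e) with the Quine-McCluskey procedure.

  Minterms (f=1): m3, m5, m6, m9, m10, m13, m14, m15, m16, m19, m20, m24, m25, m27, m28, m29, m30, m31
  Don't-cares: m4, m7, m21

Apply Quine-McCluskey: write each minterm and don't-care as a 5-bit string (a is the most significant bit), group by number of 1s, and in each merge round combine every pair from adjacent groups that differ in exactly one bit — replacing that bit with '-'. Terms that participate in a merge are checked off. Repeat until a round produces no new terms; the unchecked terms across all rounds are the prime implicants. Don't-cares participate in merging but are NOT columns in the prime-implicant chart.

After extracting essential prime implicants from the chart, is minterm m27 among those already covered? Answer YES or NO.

NO

[col 0] 00011*, 00100*, 00101*, 00110*, 00111*, 01001*, 01010*, 01101*, 01110*, 01111*, 10000*, 10011*, 10100*, 10101*, 11000*, 11001*, 11011*, 11100*, 11101*, 11110*, 11111*
[col 1] -0011, -0100*, -0101*, -1001*, -1101*, -1110*, -1111*, 0-101*, 0-110*, 0-111*, 00-11, 001-0*, 001-1*, 0010-*, 0011-*, 01-01*, 01-10, 011-1*, 0111-*, 1-000*, 1-011, 1-100*, 1-101*, 10-00*, 1010-*, 11-00*, 11-01*, 11-11*, 110-1*, 1100-*, 111-0*, 111-1*, 1110-*, 1111-*
[col 2] --101, -010-, -1-01, -11-1, -111-, 0-1-1, 0-11-, 001--, 1--00, 1-10-, 11--1, 11-0-, 111--
Prime implicants: --101, -0011, -010-, -1-01, -11-1, -111-, 0-1-1, 0-11-, 00-11, 001--, 01-10, 1--00, 1-011, 1-10-, 11--1, 11-0-, 111--
PI chart (minterm → PIs covering it):
  3 | -0011,00-11
  5 | --101,-010-,0-1-1,001--
  6 | 0-11-,001--
  9 | -1-01  (sole → essential)
  10 | 01-10  (sole → essential)
  13 | --101,-1-01,-11-1,0-1-1
  14 | -111-,0-11-,01-10
  15 | -11-1,-111-,0-1-1,0-11-
  16 | 1--00  (sole → essential)
  19 | -0011,1-011
  20 | -010-,1--00,1-10-
  24 | 1--00,11-0-
  25 | -1-01,11--1,11-0-
  27 | 1-011,11--1
  28 | 1--00,1-10-,11-0-,111--
  29 | --101,-1-01,-11-1,1-10-,11--1,11-0-,111--
  30 | -111-,111--
  31 | -11-1,-111-,11--1,111--
Essential prime implicants: -1-01, 01-10, 1--00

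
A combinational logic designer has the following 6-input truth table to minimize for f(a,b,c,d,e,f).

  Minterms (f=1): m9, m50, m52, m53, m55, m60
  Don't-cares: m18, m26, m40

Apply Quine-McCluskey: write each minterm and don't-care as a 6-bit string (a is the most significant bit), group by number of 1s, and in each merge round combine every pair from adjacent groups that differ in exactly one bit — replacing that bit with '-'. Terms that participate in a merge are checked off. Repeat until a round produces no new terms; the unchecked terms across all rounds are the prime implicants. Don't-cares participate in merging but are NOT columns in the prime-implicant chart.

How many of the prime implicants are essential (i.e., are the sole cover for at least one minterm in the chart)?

Round 0: 001001 010010✓ 011010✓ 101000 110010✓ 110100✓ 110101✓ 110111✓ 111100✓
Round 1: -10010 01-010 11-100 1101-1 11010-
PIs = {-10010, 001001, 01-010, 101000, 11-100, 1101-1, 11010-}
Coverage chart:
  m9: 001001 ←essential
  m50: -10010 ←essential
  m52: 11-100,11010-
  m53: 1101-1,11010-
  m55: 1101-1 ←essential
  m60: 11-100 ←essential
Essential: -10010, 001001, 11-100, 1101-1

4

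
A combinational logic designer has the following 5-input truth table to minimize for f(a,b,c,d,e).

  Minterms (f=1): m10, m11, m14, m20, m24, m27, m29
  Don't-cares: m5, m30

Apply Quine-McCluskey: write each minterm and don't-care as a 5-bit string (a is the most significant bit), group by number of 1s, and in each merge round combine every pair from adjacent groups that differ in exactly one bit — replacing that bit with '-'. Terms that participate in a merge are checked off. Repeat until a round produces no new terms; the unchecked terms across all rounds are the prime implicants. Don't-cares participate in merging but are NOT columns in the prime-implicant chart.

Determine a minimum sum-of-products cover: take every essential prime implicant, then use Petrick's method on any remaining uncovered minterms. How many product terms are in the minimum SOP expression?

5

[col 0] 00101, 01010*, 01011*, 01110*, 10100, 11000, 11011*, 11101, 11110*
[col 1] -1011, -1110, 01-10, 0101-
Prime implicants: -1011, -1110, 00101, 01-10, 0101-, 10100, 11000, 11101
PI chart (minterm → PIs covering it):
  10 | 01-10,0101-
  11 | -1011,0101-
  14 | -1110,01-10
  20 | 10100  (sole → essential)
  24 | 11000  (sole → essential)
  27 | -1011  (sole → essential)
  29 | 11101  (sole → essential)
Essential prime implicants: -1011, 10100, 11000, 11101
Petrick residual → 01-10
Minimum SOP uses 5 PIs: bc'de + a'bde' + ab'cd'e' + abc'd'e' + abcd'e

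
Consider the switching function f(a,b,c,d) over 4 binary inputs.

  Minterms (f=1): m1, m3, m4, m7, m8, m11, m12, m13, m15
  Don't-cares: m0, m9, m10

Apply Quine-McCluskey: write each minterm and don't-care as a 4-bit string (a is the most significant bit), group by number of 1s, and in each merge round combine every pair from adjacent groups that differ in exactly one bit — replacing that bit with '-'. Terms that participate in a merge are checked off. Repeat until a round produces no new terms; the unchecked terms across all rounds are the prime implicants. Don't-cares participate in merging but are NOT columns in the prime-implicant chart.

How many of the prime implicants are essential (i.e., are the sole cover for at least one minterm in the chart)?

Round 0: 0000✓ 0001✓ 0011✓ 0100✓ 0111✓ 1000✓ 1001✓ 1010✓ 1011✓ 1100✓ 1101✓ 1111✓
Round 1: -000✓ -001✓ -011✓ -100✓ -111✓ 0-00✓ 0-11✓ 00-1✓ 000-✓ 1-00✓ 1-01✓ 1-11✓ 10-0✓ 10-1✓ 100-✓ 101-✓ 11-1✓ 110-✓
Round 2: --00 --11 -0-1 -00- 1--1 1-0- 10--
PIs = {--00, --11, -0-1, -00-, 1--1, 1-0-, 10--}
Coverage chart:
  m1: -0-1,-00-
  m3: --11,-0-1
  m4: --00 ←essential
  m7: --11 ←essential
  m8: --00,-00-,1-0-,10--
  m11: --11,-0-1,1--1,10--
  m12: --00,1-0-
  m13: 1--1,1-0-
  m15: --11,1--1
Essential: --00, --11

2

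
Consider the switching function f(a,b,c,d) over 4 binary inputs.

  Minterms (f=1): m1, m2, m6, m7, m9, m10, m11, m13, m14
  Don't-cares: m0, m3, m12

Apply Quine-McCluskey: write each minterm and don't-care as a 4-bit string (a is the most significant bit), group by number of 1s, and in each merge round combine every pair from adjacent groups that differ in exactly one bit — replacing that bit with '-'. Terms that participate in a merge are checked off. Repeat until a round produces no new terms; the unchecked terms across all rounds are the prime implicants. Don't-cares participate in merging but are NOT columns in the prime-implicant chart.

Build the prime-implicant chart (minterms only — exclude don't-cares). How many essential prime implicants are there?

1

Round 0: 0000✓ 0001✓ 0010✓ 0011✓ 0110✓ 0111✓ 1001✓ 1010✓ 1011✓ 1100✓ 1101✓ 1110✓
Round 1: -001✓ -010✓ -011✓ -110✓ 0-10✓ 0-11✓ 00-0✓ 00-1✓ 000-✓ 001-✓ 011-✓ 1-01 1-10✓ 10-1✓ 101-✓ 11-0 110-
Round 2: --10 -0-1 -01- 0-1- 00--
PIs = {--10, -0-1, -01-, 0-1-, 00--, 1-01, 11-0, 110-}
Coverage chart:
  m1: -0-1,00--
  m2: --10,-01-,0-1-,00--
  m6: --10,0-1-
  m7: 0-1- ←essential
  m9: -0-1,1-01
  m10: --10,-01-
  m11: -0-1,-01-
  m13: 1-01,110-
  m14: --10,11-0
Essential: 0-1-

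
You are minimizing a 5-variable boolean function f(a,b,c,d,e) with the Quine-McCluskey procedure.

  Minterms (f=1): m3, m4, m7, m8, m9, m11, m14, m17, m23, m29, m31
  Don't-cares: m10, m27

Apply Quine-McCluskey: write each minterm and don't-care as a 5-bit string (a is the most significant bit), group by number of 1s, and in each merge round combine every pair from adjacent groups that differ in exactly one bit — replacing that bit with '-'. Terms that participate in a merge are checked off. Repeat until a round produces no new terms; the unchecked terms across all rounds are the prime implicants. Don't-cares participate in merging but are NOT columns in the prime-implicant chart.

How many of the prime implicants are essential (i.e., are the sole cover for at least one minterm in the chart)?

5

Round 0: 00011✓ 00100 00111✓ 01000✓ 01001✓ 01010✓ 01011✓ 01110✓ 10001 10111✓ 11011✓ 11101✓ 11111✓
Round 1: -0111 -1011 0-011 00-11 01-10 010-0✓ 010-1✓ 0100-✓ 0101-✓ 1-111 11-11 111-1
Round 2: 010--
PIs = {-0111, -1011, 0-011, 00-11, 00100, 01-10, 010--, 1-111, 10001, 11-11, 111-1}
Coverage chart:
  m3: 0-011,00-11
  m4: 00100 ←essential
  m7: -0111,00-11
  m8: 010-- ←essential
  m9: 010-- ←essential
  m11: -1011,0-011,010--
  m14: 01-10 ←essential
  m17: 10001 ←essential
  m23: -0111,1-111
  m29: 111-1 ←essential
  m31: 1-111,11-11,111-1
Essential: 00100, 01-10, 010--, 10001, 111-1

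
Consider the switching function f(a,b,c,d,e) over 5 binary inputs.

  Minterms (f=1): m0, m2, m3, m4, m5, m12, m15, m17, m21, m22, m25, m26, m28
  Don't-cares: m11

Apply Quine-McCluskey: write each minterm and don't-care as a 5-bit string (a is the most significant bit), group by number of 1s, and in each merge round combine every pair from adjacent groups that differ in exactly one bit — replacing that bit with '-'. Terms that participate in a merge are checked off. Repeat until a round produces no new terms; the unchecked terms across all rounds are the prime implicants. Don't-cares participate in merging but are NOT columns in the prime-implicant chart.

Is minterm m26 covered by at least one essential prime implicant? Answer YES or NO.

YES

[col 0] 00000*, 00010*, 00011*, 00100*, 00101*, 01011*, 01100*, 01111*, 10001*, 10101*, 10110, 11001*, 11010, 11100*
[col 1] -0101, -1100, 0-011, 0-100, 00-00, 000-0, 0001-, 0010-, 01-11, 1-001, 10-01
Prime implicants: -0101, -1100, 0-011, 0-100, 00-00, 000-0, 0001-, 0010-, 01-11, 1-001, 10-01, 10110, 11010
PI chart (minterm → PIs covering it):
  0 | 00-00,000-0
  2 | 000-0,0001-
  3 | 0-011,0001-
  4 | 0-100,00-00,0010-
  5 | -0101,0010-
  12 | -1100,0-100
  15 | 01-11  (sole → essential)
  17 | 1-001,10-01
  21 | -0101,10-01
  22 | 10110  (sole → essential)
  25 | 1-001  (sole → essential)
  26 | 11010  (sole → essential)
  28 | -1100  (sole → essential)
Essential prime implicants: -1100, 01-11, 1-001, 10110, 11010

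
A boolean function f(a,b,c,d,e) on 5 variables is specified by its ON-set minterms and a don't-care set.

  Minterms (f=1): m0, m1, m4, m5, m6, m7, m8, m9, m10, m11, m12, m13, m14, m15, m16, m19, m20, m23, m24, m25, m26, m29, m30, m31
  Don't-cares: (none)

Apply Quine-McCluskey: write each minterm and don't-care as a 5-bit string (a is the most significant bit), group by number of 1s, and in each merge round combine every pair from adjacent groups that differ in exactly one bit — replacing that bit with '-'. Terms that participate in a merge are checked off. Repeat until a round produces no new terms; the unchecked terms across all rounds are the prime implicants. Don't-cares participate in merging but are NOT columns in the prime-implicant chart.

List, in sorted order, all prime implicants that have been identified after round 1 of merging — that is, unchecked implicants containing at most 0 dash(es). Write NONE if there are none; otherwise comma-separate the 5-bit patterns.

NONE

[col 0] 00000*, 00001*, 00100*, 00101*, 00110*, 00111*, 01000*, 01001*, 01010*, 01011*, 01100*, 01101*, 01110*, 01111*, 10000*, 10011*, 10100*, 10111*, 11000*, 11001*, 11010*, 11101*, 11110*, 11111*
[col 1] -0000*, -0100*, -0111*, -1000*, -1001*, -1010*, -1101*, -1110*, -1111*, 0-000*, 0-001*, 0-100*, 0-101*, 0-110*, 0-111*, 00-00*, 00-01*, 0000-*, 001-0*, 001-1*, 0010-*, 0011-*, 01-00*, 01-01*, 01-10*, 01-11*, 010-0*, 010-1*, 0100-*, 0101-*, 011-0*, 011-1*, 0110-*, 0111-*, 1-000*, 1-111*, 10-00*, 10-11, 11-01*, 11-10*, 110-0*, 1100-*, 111-1*, 1111-*
[col 2] --000, --111, -0-00, -1-01, -1-10, -10-0, -100-, -11-1, -111-, 0--00*, 0--01*, 0-00-*, 0-1-0*, 0-1-1*, 0-10-*, 0-11-*, 00-0-*, 001--*, 01--0*, 01--1*, 01-0-*, 01-1-*, 010--*, 011--*
[col 3] 0--0-, 0-1--, 01---
Prime implicants: --000, --111, -0-00, -1-01, -1-10, -10-0, -100-, -11-1, -111-, 0--0-, 0-1--, 01---, 10-11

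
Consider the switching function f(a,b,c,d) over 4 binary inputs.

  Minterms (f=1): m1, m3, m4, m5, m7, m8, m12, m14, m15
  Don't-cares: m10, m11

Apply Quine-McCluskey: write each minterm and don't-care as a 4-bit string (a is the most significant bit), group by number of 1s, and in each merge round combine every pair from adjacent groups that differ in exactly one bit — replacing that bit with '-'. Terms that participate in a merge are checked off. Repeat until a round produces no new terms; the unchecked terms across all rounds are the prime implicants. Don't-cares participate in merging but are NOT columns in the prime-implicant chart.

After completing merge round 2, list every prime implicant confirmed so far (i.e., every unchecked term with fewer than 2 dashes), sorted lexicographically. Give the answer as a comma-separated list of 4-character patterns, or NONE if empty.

-100, 010-

Round 0: 0001✓ 0011✓ 0100✓ 0101✓ 0111✓ 1000✓ 1010✓ 1011✓ 1100✓ 1110✓ 1111✓
Round 1: -011✓ -100 -111✓ 0-01✓ 0-11✓ 00-1✓ 01-1✓ 010- 1-00✓ 1-10✓ 1-11✓ 10-0✓ 101-✓ 11-0✓ 111-✓
Round 2: --11 0--1 1--0 1-1-
PIs = {--11, -100, 0--1, 010-, 1--0, 1-1-}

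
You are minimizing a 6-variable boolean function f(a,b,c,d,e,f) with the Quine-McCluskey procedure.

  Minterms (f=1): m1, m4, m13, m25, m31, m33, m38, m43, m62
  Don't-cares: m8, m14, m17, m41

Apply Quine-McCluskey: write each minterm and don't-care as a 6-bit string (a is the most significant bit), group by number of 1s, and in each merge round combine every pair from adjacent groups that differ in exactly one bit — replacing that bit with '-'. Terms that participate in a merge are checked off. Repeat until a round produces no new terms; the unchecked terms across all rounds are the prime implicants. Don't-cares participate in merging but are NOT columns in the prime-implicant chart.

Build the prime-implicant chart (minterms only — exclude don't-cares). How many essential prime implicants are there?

7

size-2^0 implicants → 000001(✓)  000100  001000  001101  001110  010001(✓)  011001(✓)  011111  100001(✓)  100110  101001(✓)  101011(✓)  111110
size-2^1 implicants → -00001  0-0001  01-001  10-001  1010-1
Unchecked terms (primes): -00001, 0-0001, 000100, 001000, 001101, 001110, 01-001, 011111, 10-001, 100110, 1010-1, 111110
Minterm coverage:
  m1 ⊆ -00001,0-0001
  m4 ⊆ 000100 [E]
  m13 ⊆ 001101 [E]
  m25 ⊆ 01-001 [E]
  m31 ⊆ 011111 [E]
  m33 ⊆ -00001,10-001
  m38 ⊆ 100110 [E]
  m43 ⊆ 1010-1 [E]
  m62 ⊆ 111110 [E]
E = {000100, 001101, 01-001, 011111, 100110, 1010-1, 111110}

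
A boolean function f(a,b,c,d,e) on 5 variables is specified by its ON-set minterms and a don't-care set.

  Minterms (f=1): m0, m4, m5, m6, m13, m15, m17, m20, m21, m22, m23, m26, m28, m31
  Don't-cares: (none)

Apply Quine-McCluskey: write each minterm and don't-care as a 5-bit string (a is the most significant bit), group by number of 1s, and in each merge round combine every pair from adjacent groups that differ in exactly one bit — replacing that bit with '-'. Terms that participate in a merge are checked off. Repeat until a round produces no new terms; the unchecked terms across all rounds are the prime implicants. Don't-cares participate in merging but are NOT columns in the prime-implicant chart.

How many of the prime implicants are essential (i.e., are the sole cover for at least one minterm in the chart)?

5

[col 0] 00000*, 00100*, 00101*, 00110*, 01101*, 01111*, 10001*, 10100*, 10101*, 10110*, 10111*, 11010, 11100*, 11111*
[col 1] -0100*, -0101*, -0110*, -1111, 0-101, 00-00, 001-0*, 0010-*, 011-1, 1-100, 1-111, 10-01, 101-0*, 101-1*, 1010-*, 1011-*
[col 2] -01-0, -010-, 101--
Prime implicants: -01-0, -010-, -1111, 0-101, 00-00, 011-1, 1-100, 1-111, 10-01, 101--, 11010
PI chart (minterm → PIs covering it):
  0 | 00-00  (sole → essential)
  4 | -01-0,-010-,00-00
  5 | -010-,0-101
  6 | -01-0  (sole → essential)
  13 | 0-101,011-1
  15 | -1111,011-1
  17 | 10-01  (sole → essential)
  20 | -01-0,-010-,1-100,101--
  21 | -010-,10-01,101--
  22 | -01-0,101--
  23 | 1-111,101--
  26 | 11010  (sole → essential)
  28 | 1-100  (sole → essential)
  31 | -1111,1-111
Essential prime implicants: -01-0, 00-00, 1-100, 10-01, 11010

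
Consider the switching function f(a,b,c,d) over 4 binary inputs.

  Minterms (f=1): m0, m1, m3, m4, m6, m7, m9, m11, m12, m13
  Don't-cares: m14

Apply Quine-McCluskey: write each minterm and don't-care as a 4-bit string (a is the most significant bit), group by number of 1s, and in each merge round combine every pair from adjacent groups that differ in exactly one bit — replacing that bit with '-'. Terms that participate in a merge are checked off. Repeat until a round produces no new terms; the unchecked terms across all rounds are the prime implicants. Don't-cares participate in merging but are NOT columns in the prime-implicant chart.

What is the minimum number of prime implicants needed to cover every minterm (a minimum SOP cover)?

size-2^0 implicants → 0000(✓)  0001(✓)  0011(✓)  0100(✓)  0110(✓)  0111(✓)  1001(✓)  1011(✓)  1100(✓)  1101(✓)  1110(✓)
size-2^1 implicants → -001(✓)  -011(✓)  -100(✓)  -110(✓)  0-00  0-11  00-1(✓)  000-  01-0(✓)  011-  1-01  10-1(✓)  11-0(✓)  110-
size-2^2 implicants → -0-1  -1-0
Unchecked terms (primes): -0-1, -1-0, 0-00, 0-11, 000-, 011-, 1-01, 110-
Minterm coverage:
  m0 ⊆ 0-00,000-
  m1 ⊆ -0-1,000-
  m3 ⊆ -0-1,0-11
  m4 ⊆ -1-0,0-00
  m6 ⊆ -1-0,011-
  m7 ⊆ 0-11,011-
  m9 ⊆ -0-1,1-01
  m11 ⊆ -0-1 [E]
  m12 ⊆ -1-0,110-
  m13 ⊆ 1-01,110-
E = {-0-1}
Petrick residual → 0-00, 011-, 110-
Cover = b'd + a'c'd' + a'bc + abc'  |cover|=4

4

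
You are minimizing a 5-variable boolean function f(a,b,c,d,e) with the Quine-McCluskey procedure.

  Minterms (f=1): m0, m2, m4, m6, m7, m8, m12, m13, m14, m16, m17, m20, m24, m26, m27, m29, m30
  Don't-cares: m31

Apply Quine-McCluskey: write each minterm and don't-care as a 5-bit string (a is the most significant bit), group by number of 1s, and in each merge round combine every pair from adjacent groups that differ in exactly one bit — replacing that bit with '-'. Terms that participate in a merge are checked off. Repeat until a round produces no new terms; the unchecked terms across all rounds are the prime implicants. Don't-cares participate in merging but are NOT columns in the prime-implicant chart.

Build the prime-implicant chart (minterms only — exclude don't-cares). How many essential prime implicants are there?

5

Round 0: 00000✓ 00010✓ 00100✓ 00110✓ 00111✓ 01000✓ 01100✓ 01101✓ 01110✓ 10000✓ 10001✓ 10100✓ 11000✓ 11010✓ 11011✓ 11101✓ 11110✓ 11111✓
Round 1: -0000✓ -0100✓ -1000✓ -1101 -1110 0-000✓ 0-100✓ 0-110✓ 00-00✓ 00-10✓ 000-0✓ 001-0✓ 0011- 01-00✓ 011-0✓ 0110- 1-000✓ 10-00✓ 1000- 11-10✓ 11-11✓ 110-0 1101-✓ 111-1 1111-✓
Round 2: --000 -0-00 0--00 0-1-0 00--0 11-1-
PIs = {--000, -0-00, -1101, -1110, 0--00, 0-1-0, 00--0, 0011-, 0110-, 1000-, 11-1-, 110-0, 111-1}
Coverage chart:
  m0: --000,-0-00,0--00,00--0
  m2: 00--0 ←essential
  m4: -0-00,0--00,0-1-0,00--0
  m6: 0-1-0,00--0,0011-
  m7: 0011- ←essential
  m8: --000,0--00
  m12: 0--00,0-1-0,0110-
  m13: -1101,0110-
  m14: -1110,0-1-0
  m16: --000,-0-00,1000-
  m17: 1000- ←essential
  m20: -0-00 ←essential
  m24: --000,110-0
  m26: 11-1-,110-0
  m27: 11-1- ←essential
  m29: -1101,111-1
  m30: -1110,11-1-
Essential: -0-00, 00--0, 0011-, 1000-, 11-1-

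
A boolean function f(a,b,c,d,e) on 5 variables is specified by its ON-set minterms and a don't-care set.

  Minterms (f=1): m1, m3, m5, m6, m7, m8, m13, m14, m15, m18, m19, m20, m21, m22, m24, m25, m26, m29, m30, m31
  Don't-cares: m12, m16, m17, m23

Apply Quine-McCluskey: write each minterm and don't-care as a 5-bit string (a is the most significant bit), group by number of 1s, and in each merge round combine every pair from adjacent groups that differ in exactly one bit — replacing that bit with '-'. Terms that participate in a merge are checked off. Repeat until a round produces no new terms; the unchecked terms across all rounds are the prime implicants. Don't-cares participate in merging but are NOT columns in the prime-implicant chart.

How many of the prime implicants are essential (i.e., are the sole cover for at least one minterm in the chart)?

[col 0] 00001*, 00011*, 00101*, 00110*, 00111*, 01000*, 01100*, 01101*, 01110*, 01111*, 10000*, 10001*, 10010*, 10011*, 10100*, 10101*, 10110*, 10111*, 11000*, 11001*, 11010*, 11101*, 11110*, 11111*
[col 1] -0001*, -0011*, -0101*, -0110*, -0111*, -1000, -1101*, -1110*, -1111*, 0-101*, 0-110*, 0-111*, 00-01*, 00-11*, 000-1*, 001-1*, 0011-*, 01-00, 011-0*, 011-1*, 0110-*, 0111-*, 1-000*, 1-001*, 1-010*, 1-101*, 1-110*, 1-111*, 10-00*, 10-01*, 10-10*, 10-11*, 100-0*, 100-1*, 1000-*, 1001-*, 101-0*, 101-1*, 1010-*, 1011-*, 11-01*, 11-10*, 110-0*, 1100-*, 111-1*, 1111-*
[col 2] --101*, --110*, --111*, -0-01*, -0-11*, -00-1*, -01-1*, -011-*, -11-1*, -111-*, 0-1-1*, 0-11-*, 00--1*, 011--, 1--01, 1--10, 1-0-0, 1-00-, 1-1-1*, 1-11-*, 10--0*, 10--1*, 10-0-*, 10-1-*, 100--*, 101--*
[col 3] --1-1, --11-, -0--1, 10---
Prime implicants: --1-1, --11-, -0--1, -1000, 01-00, 011--, 1--01, 1--10, 1-0-0, 1-00-, 10---
PI chart (minterm → PIs covering it):
  1 | -0--1  (sole → essential)
  3 | -0--1  (sole → essential)
  5 | --1-1,-0--1
  6 | --11-  (sole → essential)
  7 | --1-1,--11-,-0--1
  8 | -1000,01-00
  13 | --1-1,011--
  14 | --11-,011--
  15 | --1-1,--11-,011--
  18 | 1--10,1-0-0,10---
  19 | -0--1,10---
  20 | 10---  (sole → essential)
  21 | --1-1,-0--1,1--01,10---
  22 | --11-,1--10,10---
  24 | -1000,1-0-0,1-00-
  25 | 1--01,1-00-
  26 | 1--10,1-0-0
  29 | --1-1,1--01
  30 | --11-,1--10
  31 | --1-1,--11-
Essential prime implicants: --11-, -0--1, 10---

3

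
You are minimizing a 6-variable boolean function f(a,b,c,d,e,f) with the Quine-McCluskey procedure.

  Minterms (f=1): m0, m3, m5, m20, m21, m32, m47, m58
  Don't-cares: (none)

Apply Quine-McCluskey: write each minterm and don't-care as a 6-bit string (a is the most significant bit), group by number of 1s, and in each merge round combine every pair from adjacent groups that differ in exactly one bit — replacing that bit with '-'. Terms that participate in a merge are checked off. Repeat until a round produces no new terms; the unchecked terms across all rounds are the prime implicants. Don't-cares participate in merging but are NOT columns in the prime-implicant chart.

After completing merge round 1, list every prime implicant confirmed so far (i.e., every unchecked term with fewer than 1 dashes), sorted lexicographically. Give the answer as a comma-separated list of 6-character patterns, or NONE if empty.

000011, 101111, 111010

Round 0: 000000✓ 000011 000101✓ 010100✓ 010101✓ 100000✓ 101111 111010
Round 1: -00000 0-0101 01010-
PIs = {-00000, 0-0101, 000011, 01010-, 101111, 111010}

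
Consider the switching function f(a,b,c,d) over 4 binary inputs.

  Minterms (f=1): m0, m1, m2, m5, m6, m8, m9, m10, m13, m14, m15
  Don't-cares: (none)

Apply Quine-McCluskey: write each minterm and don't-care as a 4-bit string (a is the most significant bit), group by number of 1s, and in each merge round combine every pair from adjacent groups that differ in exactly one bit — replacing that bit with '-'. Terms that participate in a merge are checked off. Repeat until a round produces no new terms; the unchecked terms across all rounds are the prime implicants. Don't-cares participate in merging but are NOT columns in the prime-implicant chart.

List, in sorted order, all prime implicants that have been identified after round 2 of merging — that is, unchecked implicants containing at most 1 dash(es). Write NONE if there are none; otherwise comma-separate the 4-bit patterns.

11-1, 111-

[col 0] 0000*, 0001*, 0010*, 0101*, 0110*, 1000*, 1001*, 1010*, 1101*, 1110*, 1111*
[col 1] -000*, -001*, -010*, -101*, -110*, 0-01*, 0-10*, 00-0*, 000-*, 1-01*, 1-10*, 10-0*, 100-*, 11-1, 111-
[col 2] --01, --10, -0-0, -00-
Prime implicants: --01, --10, -0-0, -00-, 11-1, 111-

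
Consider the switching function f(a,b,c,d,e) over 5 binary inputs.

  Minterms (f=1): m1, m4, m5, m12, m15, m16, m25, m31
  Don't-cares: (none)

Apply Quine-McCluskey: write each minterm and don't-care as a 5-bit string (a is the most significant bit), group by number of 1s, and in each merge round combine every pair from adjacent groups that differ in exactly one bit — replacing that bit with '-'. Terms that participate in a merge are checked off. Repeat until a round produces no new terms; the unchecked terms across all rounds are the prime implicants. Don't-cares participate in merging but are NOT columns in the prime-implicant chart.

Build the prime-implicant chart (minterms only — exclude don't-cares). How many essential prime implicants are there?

5

[col 0] 00001*, 00100*, 00101*, 01100*, 01111*, 10000, 11001, 11111*
[col 1] -1111, 0-100, 00-01, 0010-
Prime implicants: -1111, 0-100, 00-01, 0010-, 10000, 11001
PI chart (minterm → PIs covering it):
  1 | 00-01  (sole → essential)
  4 | 0-100,0010-
  5 | 00-01,0010-
  12 | 0-100  (sole → essential)
  15 | -1111  (sole → essential)
  16 | 10000  (sole → essential)
  25 | 11001  (sole → essential)
  31 | -1111  (sole → essential)
Essential prime implicants: -1111, 0-100, 00-01, 10000, 11001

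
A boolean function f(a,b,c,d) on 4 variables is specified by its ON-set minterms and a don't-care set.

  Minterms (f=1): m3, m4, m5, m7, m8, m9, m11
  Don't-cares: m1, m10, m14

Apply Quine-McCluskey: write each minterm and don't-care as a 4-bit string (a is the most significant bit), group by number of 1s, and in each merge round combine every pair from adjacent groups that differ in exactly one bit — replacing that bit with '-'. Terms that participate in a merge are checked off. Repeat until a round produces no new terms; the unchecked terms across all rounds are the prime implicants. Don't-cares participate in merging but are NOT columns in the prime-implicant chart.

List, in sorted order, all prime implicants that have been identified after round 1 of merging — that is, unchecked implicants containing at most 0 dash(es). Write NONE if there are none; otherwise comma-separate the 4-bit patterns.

NONE

Round 0: 0001✓ 0011✓ 0100✓ 0101✓ 0111✓ 1000✓ 1001✓ 1010✓ 1011✓ 1110✓
Round 1: -001✓ -011✓ 0-01✓ 0-11✓ 00-1✓ 01-1✓ 010- 1-10 10-0✓ 10-1✓ 100-✓ 101-✓
Round 2: -0-1 0--1 10--
PIs = {-0-1, 0--1, 010-, 1-10, 10--}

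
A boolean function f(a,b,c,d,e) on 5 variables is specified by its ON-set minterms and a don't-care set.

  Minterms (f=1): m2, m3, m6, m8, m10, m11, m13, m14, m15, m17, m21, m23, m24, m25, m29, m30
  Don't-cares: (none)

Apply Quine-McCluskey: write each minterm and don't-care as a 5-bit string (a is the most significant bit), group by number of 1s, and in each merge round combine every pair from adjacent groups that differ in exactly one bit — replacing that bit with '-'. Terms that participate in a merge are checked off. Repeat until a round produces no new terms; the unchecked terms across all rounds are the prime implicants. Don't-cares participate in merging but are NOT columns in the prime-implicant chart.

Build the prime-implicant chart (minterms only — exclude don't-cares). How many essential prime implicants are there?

5

[col 0] 00010*, 00011*, 00110*, 01000*, 01010*, 01011*, 01101*, 01110*, 01111*, 10001*, 10101*, 10111*, 11000*, 11001*, 11101*, 11110*
[col 1] -1000, -1101, -1110, 0-010*, 0-011*, 0-110*, 00-10*, 0001-*, 01-10*, 01-11*, 010-0, 0101-*, 011-1, 0111-*, 1-001*, 1-101*, 10-01*, 101-1, 11-01*, 1100-
[col 2] 0--10, 0-01-, 01-1-, 1--01
Prime implicants: -1000, -1101, -1110, 0--10, 0-01-, 01-1-, 010-0, 011-1, 1--01, 101-1, 1100-
PI chart (minterm → PIs covering it):
  2 | 0--10,0-01-
  3 | 0-01-  (sole → essential)
  6 | 0--10  (sole → essential)
  8 | -1000,010-0
  10 | 0--10,0-01-,01-1-,010-0
  11 | 0-01-,01-1-
  13 | -1101,011-1
  14 | -1110,0--10,01-1-
  15 | 01-1-,011-1
  17 | 1--01  (sole → essential)
  21 | 1--01,101-1
  23 | 101-1  (sole → essential)
  24 | -1000,1100-
  25 | 1--01,1100-
  29 | -1101,1--01
  30 | -1110  (sole → essential)
Essential prime implicants: -1110, 0--10, 0-01-, 1--01, 101-1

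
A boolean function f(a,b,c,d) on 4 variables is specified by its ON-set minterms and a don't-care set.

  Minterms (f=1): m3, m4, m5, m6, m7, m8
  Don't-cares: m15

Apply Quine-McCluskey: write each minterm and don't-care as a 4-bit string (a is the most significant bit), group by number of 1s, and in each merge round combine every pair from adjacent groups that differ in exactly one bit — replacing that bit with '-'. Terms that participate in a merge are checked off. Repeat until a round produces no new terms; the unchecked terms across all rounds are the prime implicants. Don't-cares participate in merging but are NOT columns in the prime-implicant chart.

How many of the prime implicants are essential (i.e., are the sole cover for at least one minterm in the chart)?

3

[col 0] 0011*, 0100*, 0101*, 0110*, 0111*, 1000, 1111*
[col 1] -111, 0-11, 01-0*, 01-1*, 010-*, 011-*
[col 2] 01--
Prime implicants: -111, 0-11, 01--, 1000
PI chart (minterm → PIs covering it):
  3 | 0-11  (sole → essential)
  4 | 01--  (sole → essential)
  5 | 01--  (sole → essential)
  6 | 01--  (sole → essential)
  7 | -111,0-11,01--
  8 | 1000  (sole → essential)
Essential prime implicants: 0-11, 01--, 1000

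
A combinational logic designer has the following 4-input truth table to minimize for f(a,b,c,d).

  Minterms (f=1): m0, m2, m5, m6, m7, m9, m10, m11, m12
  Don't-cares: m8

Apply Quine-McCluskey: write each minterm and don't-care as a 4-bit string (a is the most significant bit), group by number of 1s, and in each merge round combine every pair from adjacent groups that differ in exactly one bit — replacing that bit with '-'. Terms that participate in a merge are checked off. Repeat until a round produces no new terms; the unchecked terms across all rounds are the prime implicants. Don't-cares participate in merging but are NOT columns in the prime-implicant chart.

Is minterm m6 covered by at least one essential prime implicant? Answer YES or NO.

size-2^0 implicants → 0000(✓)  0010(✓)  0101(✓)  0110(✓)  0111(✓)  1000(✓)  1001(✓)  1010(✓)  1011(✓)  1100(✓)
size-2^1 implicants → -000(✓)  -010(✓)  0-10  00-0(✓)  01-1  011-  1-00  10-0(✓)  10-1(✓)  100-(✓)  101-(✓)
size-2^2 implicants → -0-0  10--
Unchecked terms (primes): -0-0, 0-10, 01-1, 011-, 1-00, 10--
Minterm coverage:
  m0 ⊆ -0-0 [E]
  m2 ⊆ -0-0,0-10
  m5 ⊆ 01-1 [E]
  m6 ⊆ 0-10,011-
  m7 ⊆ 01-1,011-
  m9 ⊆ 10-- [E]
  m10 ⊆ -0-0,10--
  m11 ⊆ 10-- [E]
  m12 ⊆ 1-00 [E]
E = {-0-0, 01-1, 1-00, 10--}

NO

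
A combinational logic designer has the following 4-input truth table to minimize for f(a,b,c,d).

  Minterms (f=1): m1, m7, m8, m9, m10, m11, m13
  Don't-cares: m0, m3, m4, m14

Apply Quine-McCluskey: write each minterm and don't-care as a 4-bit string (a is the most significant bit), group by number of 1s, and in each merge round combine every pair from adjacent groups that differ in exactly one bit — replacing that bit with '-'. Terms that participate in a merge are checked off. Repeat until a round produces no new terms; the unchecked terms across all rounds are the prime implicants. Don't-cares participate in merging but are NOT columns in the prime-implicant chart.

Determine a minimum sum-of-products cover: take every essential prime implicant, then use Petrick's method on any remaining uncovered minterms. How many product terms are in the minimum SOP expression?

size-2^0 implicants → 0000(✓)  0001(✓)  0011(✓)  0100(✓)  0111(✓)  1000(✓)  1001(✓)  1010(✓)  1011(✓)  1101(✓)  1110(✓)
size-2^1 implicants → -000(✓)  -001(✓)  -011(✓)  0-00  0-11  00-1(✓)  000-(✓)  1-01  1-10  10-0(✓)  10-1(✓)  100-(✓)  101-(✓)
size-2^2 implicants → -0-1  -00-  10--
Unchecked terms (primes): -0-1, -00-, 0-00, 0-11, 1-01, 1-10, 10--
Minterm coverage:
  m1 ⊆ -0-1,-00-
  m7 ⊆ 0-11 [E]
  m8 ⊆ -00-,10--
  m9 ⊆ -0-1,-00-,1-01,10--
  m10 ⊆ 1-10,10--
  m11 ⊆ -0-1,10--
  m13 ⊆ 1-01 [E]
E = {0-11, 1-01}
Petrick residual → -0-1, 10--
Cover = b'd + a'cd + ac'd + ab'  |cover|=4

4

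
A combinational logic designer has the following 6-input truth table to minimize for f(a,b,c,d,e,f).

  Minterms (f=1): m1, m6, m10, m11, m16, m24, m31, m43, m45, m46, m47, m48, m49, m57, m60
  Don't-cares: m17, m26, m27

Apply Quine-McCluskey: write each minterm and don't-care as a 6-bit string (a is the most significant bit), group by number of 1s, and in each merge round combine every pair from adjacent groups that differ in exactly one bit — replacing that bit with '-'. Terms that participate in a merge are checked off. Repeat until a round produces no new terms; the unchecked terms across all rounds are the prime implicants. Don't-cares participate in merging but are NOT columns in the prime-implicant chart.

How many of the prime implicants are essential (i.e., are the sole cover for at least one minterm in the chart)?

9

size-2^0 implicants → 000001(✓)  000110  001010(✓)  001011(✓)  010000(✓)  010001(✓)  011000(✓)  011010(✓)  011011(✓)  011111(✓)  101011(✓)  101101(✓)  101110(✓)  101111(✓)  110000(✓)  110001(✓)  111001(✓)  111100
size-2^1 implicants → -01011  -10000(✓)  -10001(✓)  0-0001  0-1010(✓)  0-1011(✓)  00101-(✓)  01-000  01000-(✓)  011-11  0110-0  01101-(✓)  101-11  1011-1  10111-  11-001  11000-(✓)
size-2^2 implicants → -1000-  0-101-
Unchecked terms (primes): -01011, -1000-, 0-0001, 0-101-, 000110, 01-000, 011-11, 0110-0, 101-11, 1011-1, 10111-, 11-001, 111100
Minterm coverage:
  m1 ⊆ 0-0001 [E]
  m6 ⊆ 000110 [E]
  m10 ⊆ 0-101- [E]
  m11 ⊆ -01011,0-101-
  m16 ⊆ -1000-,01-000
  m24 ⊆ 01-000,0110-0
  m31 ⊆ 011-11 [E]
  m43 ⊆ -01011,101-11
  m45 ⊆ 1011-1 [E]
  m46 ⊆ 10111- [E]
  m47 ⊆ 101-11,1011-1,10111-
  m48 ⊆ -1000- [E]
  m49 ⊆ -1000-,11-001
  m57 ⊆ 11-001 [E]
  m60 ⊆ 111100 [E]
E = {-1000-, 0-0001, 0-101-, 000110, 011-11, 1011-1, 10111-, 11-001, 111100}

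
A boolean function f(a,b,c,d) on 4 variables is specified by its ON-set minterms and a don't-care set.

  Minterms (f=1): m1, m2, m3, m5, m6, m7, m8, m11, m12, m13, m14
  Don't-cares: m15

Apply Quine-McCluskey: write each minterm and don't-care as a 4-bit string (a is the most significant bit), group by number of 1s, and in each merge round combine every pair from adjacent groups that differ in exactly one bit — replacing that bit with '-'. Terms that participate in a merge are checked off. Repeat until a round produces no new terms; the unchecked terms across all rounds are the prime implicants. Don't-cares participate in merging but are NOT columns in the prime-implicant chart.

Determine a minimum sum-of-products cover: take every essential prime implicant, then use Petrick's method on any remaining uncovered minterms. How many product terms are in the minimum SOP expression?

5

Round 0: 0001✓ 0010✓ 0011✓ 0101✓ 0110✓ 0111✓ 1000✓ 1011✓ 1100✓ 1101✓ 1110✓ 1111✓
Round 1: -011✓ -101✓ -110✓ -111✓ 0-01✓ 0-10✓ 0-11✓ 00-1✓ 001-✓ 01-1✓ 011-✓ 1-00 1-11✓ 11-0✓ 11-1✓ 110-✓ 111-✓
Round 2: --11 -1-1 -11- 0--1 0-1- 11--
PIs = {--11, -1-1, -11-, 0--1, 0-1-, 1-00, 11--}
Coverage chart:
  m1: 0--1 ←essential
  m2: 0-1- ←essential
  m3: --11,0--1,0-1-
  m5: -1-1,0--1
  m6: -11-,0-1-
  m7: --11,-1-1,-11-,0--1,0-1-
  m8: 1-00 ←essential
  m11: --11 ←essential
  m12: 1-00,11--
  m13: -1-1,11--
  m14: -11-,11--
Essential: --11, 0--1, 0-1-, 1-00
Petrick residual → 11--
Min cover (5 terms): cd + a'd + a'c + ac'd' + ab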